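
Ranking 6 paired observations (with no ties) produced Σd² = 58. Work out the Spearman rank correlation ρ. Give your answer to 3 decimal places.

-0.657

ρ = 1 − 6Σd² / [n(n²−1)] = 1 − 6×58 / (6×35)
  = 1 − 348/210 = 1 − 1.6571 ≈ -0.657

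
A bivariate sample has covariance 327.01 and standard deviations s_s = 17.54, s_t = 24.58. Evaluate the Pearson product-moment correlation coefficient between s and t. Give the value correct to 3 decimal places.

0.758

r = Cov(s,t) / (s_s · s_t) = 327.01 / (17.54 × 24.58)
  = 327.01 / 431.1332 ≈ 0.758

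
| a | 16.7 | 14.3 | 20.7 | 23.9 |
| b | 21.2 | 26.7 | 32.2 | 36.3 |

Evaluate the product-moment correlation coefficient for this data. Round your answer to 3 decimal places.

n = 4, Σa = 75.6, Σb = 116.4, Σa² = 1483.08, Σb² = 3516.86, Σab = 2269.96
nΣab − ΣaΣb = 9079.84 − 8799.84 = 280
nΣa² − (Σa)² = 5932.32 − 5715.36 = 216.96; nΣb² − (Σb)² = 14067.44 − 13548.96 = 518.48
r = 280 / √(216.96 × 518.48) = 280 / 335.3944 ≈ 0.835

0.835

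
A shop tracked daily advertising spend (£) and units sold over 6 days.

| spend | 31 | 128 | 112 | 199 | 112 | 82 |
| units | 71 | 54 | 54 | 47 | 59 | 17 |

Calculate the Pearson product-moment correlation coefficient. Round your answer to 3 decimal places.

-0.180

n = 6, Σx = 664, Σy = 302, Σx² = 88758, Σy² = 16852, Σxy = 32516
nΣxy − ΣxΣy = 195096 − 200528 = -5432
nΣx² − (Σx)² = 532548 − 440896 = 91652; nΣy² − (Σy)² = 101112 − 91204 = 9908
r = -5432 / √(91652 × 9908) = -5432 / 30134.4988 ≈ -0.180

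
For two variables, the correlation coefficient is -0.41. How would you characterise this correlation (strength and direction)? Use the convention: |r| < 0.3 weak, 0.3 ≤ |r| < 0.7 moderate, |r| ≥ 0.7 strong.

moderate negative

r = -0.41 < 0 so the relationship is negative.
|r| = 0.41, which falls in the moderate range.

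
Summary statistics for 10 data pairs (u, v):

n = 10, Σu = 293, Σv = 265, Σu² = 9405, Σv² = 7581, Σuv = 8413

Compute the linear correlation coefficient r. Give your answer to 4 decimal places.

0.9582

r = (nΣuv − ΣuΣv) / √[(nΣu² − (Σu)²)(nΣv² − (Σv)²)]
Numerator: 10×8413 − 293×265 = 6485
Denominator: √[(94050 − 85849)(75810 − 70225)] = √[8201 × 5585] = 6767.7607
r = 6485 / 6767.7607 ≈ 0.9582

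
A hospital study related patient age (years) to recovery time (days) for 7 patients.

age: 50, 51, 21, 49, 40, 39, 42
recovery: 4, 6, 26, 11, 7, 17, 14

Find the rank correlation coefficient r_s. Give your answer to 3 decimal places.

-0.857

Rank age: 6, 7, 1, 5, 3, 2, 4
Rank recovery: 1, 2, 7, 4, 3, 6, 5
d = rank(age) − rank(recovery): 5, 5, -6, 1, 0, -4, -1; Σd² = 104
ρ = 1 − 6Σd² / [n(n²−1)] = 1 − 6×104 / (7×48) = 1 − 624/336 ≈ -0.857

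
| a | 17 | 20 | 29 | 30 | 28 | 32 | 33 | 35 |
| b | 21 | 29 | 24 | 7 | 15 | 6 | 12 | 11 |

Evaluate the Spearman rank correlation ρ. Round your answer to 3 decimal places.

Rank a: 1, 2, 4, 5, 3, 6, 7, 8
Rank b: 6, 8, 7, 2, 5, 1, 4, 3
d = rank(a) − rank(b): -5, -6, -3, 3, -2, 5, 3, 5; Σd² = 142
ρ = 1 − 6Σd² / [n(n²−1)] = 1 − 6×142 / (8×63) = 1 − 852/504 ≈ -0.690

-0.690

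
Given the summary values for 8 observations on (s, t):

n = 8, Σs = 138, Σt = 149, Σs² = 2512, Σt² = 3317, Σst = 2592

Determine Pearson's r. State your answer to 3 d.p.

0.081

r = (nΣst − ΣsΣt) / √[(nΣs² − (Σs)²)(nΣt² − (Σt)²)]
Numerator: 8×2592 − 138×149 = 174
Denominator: √[(20096 − 19044)(26536 − 22201)] = √[1052 × 4335] = 2135.5140
r = 174 / 2135.5140 ≈ 0.081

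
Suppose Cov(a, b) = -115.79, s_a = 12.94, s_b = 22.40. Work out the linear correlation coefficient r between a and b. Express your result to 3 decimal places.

-0.399

r = Cov(a,b) / (s_a · s_b) = -115.79 / (12.94 × 22.40)
  = -115.79 / 289.8560 ≈ -0.399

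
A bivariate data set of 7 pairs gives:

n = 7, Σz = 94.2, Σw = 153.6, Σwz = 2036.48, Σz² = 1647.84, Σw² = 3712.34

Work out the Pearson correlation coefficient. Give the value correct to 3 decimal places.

r = (nΣwz − ΣwΣz) / √[(nΣw² − (Σw)²)(nΣz² − (Σz)²)]
Numerator: 7×2036.48 − 153.6×94.2 = -213.76
Denominator: √[(25986.38 − 23592.96)(11534.88 − 8873.64)] = √[2393.42 × 2661.24] = 2523.7799
r = -213.76 / 2523.7799 ≈ -0.085

-0.085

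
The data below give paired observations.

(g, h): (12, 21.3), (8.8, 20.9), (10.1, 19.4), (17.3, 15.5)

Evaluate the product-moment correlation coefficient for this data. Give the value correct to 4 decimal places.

-0.8573

n = 4, Σg = 48.2, Σh = 77.1, Σg² = 622.74, Σh² = 1507.11, Σgh = 903.61
nΣgh − ΣgΣh = 3614.44 − 3716.22 = -101.78
nΣg² − (Σg)² = 2490.96 − 2323.24 = 167.72; nΣh² − (Σh)² = 6028.44 − 5944.41 = 84.03
r = -101.78 / √(167.72 × 84.03) = -101.78 / 118.7161 ≈ -0.8573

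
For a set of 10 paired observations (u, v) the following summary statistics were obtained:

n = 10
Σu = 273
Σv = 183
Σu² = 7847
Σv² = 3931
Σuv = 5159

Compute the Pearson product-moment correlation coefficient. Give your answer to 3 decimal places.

0.341

r = (nΣuv − ΣuΣv) / √[(nΣu² − (Σu)²)(nΣv² − (Σv)²)]
Numerator: 10×5159 − 273×183 = 1631
Denominator: √[(78470 − 74529)(39310 − 33489)] = √[3941 × 5821] = 4789.6306
r = 1631 / 4789.6306 ≈ 0.341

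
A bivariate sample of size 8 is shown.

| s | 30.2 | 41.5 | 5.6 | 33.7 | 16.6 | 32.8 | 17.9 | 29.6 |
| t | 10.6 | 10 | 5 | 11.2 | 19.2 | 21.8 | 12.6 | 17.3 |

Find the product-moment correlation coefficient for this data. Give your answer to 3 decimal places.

0.251

n = 8, Σs = 207.9, Σt = 107.7, Σs² = 6349.31, Σt² = 1664.73, Σst = 2911.94
nΣst − ΣsΣt = 23295.52 − 22390.83 = 904.69
nΣs² − (Σs)² = 50794.48 − 43222.41 = 7572.07; nΣt² − (Σt)² = 13317.84 − 11599.29 = 1718.55
r = 904.69 / √(7572.07 × 1718.55) = 904.69 / 3607.3510 ≈ 0.251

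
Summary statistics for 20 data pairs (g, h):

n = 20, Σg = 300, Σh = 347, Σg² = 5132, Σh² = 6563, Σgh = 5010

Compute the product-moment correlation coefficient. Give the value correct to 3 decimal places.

r = (nΣgh − ΣgΣh) / √[(nΣg² − (Σg)²)(nΣh² − (Σh)²)]
Numerator: 20×5010 − 300×347 = -3900
Denominator: √[(102640 − 90000)(131260 − 120409)] = √[12640 × 10851] = 11711.3893
r = -3900 / 11711.3893 ≈ -0.333

-0.333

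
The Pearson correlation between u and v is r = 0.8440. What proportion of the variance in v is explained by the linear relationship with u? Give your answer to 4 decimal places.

r² = (0.8440)² = 0.7123

0.7123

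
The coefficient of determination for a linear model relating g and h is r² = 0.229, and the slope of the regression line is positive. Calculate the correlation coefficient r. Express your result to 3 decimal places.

0.479

|r| = √0.229 = 0.479
The association is positive, so r = 0.479.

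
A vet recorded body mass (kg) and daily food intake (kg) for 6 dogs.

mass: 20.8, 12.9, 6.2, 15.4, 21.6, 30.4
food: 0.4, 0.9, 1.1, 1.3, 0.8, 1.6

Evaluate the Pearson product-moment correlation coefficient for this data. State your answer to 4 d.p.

n = 6, Σx = 107.3, Σy = 6.1, Σx² = 2265.37, Σy² = 7.07, Σxy = 112.69
nΣxy − ΣxΣy = 676.14 − 654.53 = 21.61
nΣx² − (Σx)² = 13592.22 − 11513.29 = 2078.93; nΣy² − (Σy)² = 42.42 − 37.21 = 5.21
r = 21.61 / √(2078.93 × 5.21) = 21.61 / 104.0732 ≈ 0.2076

0.2076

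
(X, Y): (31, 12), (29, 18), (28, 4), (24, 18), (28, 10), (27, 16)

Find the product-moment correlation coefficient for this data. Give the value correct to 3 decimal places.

n = 6, ΣX = 167, ΣY = 78, ΣX² = 4675, ΣY² = 1164, ΣXY = 2150
nΣXY − ΣXΣY = 12900 − 13026 = -126
nΣX² − (ΣX)² = 28050 − 27889 = 161; nΣY² − (ΣY)² = 6984 − 6084 = 900
r = -126 / √(161 × 900) = -126 / 380.6573 ≈ -0.331

-0.331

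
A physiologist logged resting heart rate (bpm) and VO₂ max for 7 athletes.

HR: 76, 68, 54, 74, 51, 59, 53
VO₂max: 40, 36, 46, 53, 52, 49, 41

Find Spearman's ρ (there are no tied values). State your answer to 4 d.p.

-0.2500

Rank HR: 7, 5, 3, 6, 1, 4, 2
Rank VO₂max: 2, 1, 4, 7, 6, 5, 3
d = rank(HR) − rank(VO₂max): 5, 4, -1, -1, -5, -1, -1; Σd² = 70
ρ = 1 − 6Σd² / [n(n²−1)] = 1 − 6×70 / (7×48) = 1 − 420/336 ≈ -0.2500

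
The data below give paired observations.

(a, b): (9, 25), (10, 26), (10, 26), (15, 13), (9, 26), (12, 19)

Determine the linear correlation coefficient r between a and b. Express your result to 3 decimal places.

-0.968

n = 6, Σa = 65, Σb = 135, Σa² = 731, Σb² = 3183, Σab = 1402
nΣab − ΣaΣb = 8412 − 8775 = -363
nΣa² − (Σa)² = 4386 − 4225 = 161; nΣb² − (Σb)² = 19098 − 18225 = 873
r = -363 / √(161 × 873) = -363 / 374.9040 ≈ -0.968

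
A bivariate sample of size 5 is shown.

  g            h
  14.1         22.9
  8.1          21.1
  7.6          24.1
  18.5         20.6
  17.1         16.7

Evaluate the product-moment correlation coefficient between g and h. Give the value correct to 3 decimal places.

-0.616

n = 5, Σg = 65.4, Σh = 105.4, Σg² = 956.84, Σh² = 2253.68, Σgh = 1343.63
nΣgh − ΣgΣh = 6718.15 − 6893.16 = -175.01
nΣg² − (Σg)² = 4784.2 − 4277.16 = 507.04; nΣh² − (Σh)² = 11268.4 − 11109.16 = 159.24
r = -175.01 / √(507.04 × 159.24) = -175.01 / 284.1497 ≈ -0.616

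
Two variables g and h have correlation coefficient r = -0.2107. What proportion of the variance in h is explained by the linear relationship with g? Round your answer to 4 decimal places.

r² = (-0.2107)² = 0.0444

0.0444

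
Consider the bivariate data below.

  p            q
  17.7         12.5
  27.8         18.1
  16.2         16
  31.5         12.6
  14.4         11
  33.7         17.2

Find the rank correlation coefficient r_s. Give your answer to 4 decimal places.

Rank p: 3, 4, 2, 5, 1, 6
Rank q: 2, 6, 4, 3, 1, 5
d = rank(p) − rank(q): 1, -2, -2, 2, 0, 1; Σd² = 14
ρ = 1 − 6Σd² / [n(n²−1)] = 1 − 6×14 / (6×35) = 1 − 84/210 ≈ 0.6000

0.6000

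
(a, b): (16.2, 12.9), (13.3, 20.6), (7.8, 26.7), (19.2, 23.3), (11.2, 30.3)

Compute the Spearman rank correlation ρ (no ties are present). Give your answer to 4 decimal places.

-0.6000

Rank a: 4, 3, 1, 5, 2
Rank b: 1, 2, 4, 3, 5
d = rank(a) − rank(b): 3, 1, -3, 2, -3; Σd² = 32
ρ = 1 − 6Σd² / [n(n²−1)] = 1 − 6×32 / (5×24) = 1 − 192/120 ≈ -0.6000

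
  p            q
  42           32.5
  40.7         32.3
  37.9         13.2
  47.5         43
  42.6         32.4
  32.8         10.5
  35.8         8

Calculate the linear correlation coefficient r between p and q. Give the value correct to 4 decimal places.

0.9394

n = 7, Σp = 279.3, Σq = 171.9, Σp² = 11285.39, Σq² = 5346.79, Σpq = 7233.43
nΣpq − ΣpΣq = 50634.01 − 48011.67 = 2622.34
nΣp² − (Σp)² = 78997.73 − 78008.49 = 989.24; nΣq² − (Σq)² = 37427.53 − 29549.61 = 7877.92
r = 2622.34 / √(989.24 × 7877.92) = 2622.34 / 2791.6220 ≈ 0.9394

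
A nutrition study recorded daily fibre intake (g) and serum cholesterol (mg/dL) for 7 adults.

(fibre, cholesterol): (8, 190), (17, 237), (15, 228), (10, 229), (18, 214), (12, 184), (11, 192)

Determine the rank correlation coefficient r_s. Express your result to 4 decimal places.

Rank fibre: 1, 6, 5, 2, 7, 4, 3
Rank cholesterol: 2, 7, 5, 6, 4, 1, 3
d = rank(fibre) − rank(cholesterol): -1, -1, 0, -4, 3, 3, 0; Σd² = 36
ρ = 1 − 6Σd² / [n(n²−1)] = 1 − 6×36 / (7×48) = 1 − 216/336 ≈ 0.3571

0.3571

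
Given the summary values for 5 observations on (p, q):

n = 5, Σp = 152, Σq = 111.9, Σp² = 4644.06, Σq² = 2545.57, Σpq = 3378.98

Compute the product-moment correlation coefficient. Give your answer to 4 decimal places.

-0.7354

r = (nΣpq − ΣpΣq) / √[(nΣp² − (Σp)²)(nΣq² − (Σq)²)]
Numerator: 5×3378.98 − 152×111.9 = -113.9
Denominator: √[(23220.3 − 23104)(12727.85 − 12521.61)] = √[116.3 × 206.24] = 154.8732
r = -113.9 / 154.8732 ≈ -0.7354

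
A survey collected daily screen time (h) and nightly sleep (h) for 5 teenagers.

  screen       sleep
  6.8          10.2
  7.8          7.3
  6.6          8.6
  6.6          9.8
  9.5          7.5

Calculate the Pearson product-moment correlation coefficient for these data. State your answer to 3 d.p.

n = 5, Σx = 37.3, Σy = 43.4, Σx² = 284.45, Σy² = 383.58, Σxy = 318.99
nΣxy − ΣxΣy = 1594.95 − 1618.82 = -23.87
nΣx² − (Σx)² = 1422.25 − 1391.29 = 30.96; nΣy² − (Σy)² = 1917.9 − 1883.56 = 34.34
r = -23.87 / √(30.96 × 34.34) = -23.87 / 32.6062 ≈ -0.732

-0.732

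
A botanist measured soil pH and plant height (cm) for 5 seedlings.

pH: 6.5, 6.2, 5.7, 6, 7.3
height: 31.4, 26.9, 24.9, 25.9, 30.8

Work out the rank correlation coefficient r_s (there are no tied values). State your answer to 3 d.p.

Rank pH: 4, 3, 1, 2, 5
Rank height: 5, 3, 1, 2, 4
d = rank(pH) − rank(height): -1, 0, 0, 0, 1; Σd² = 2
ρ = 1 − 6Σd² / [n(n²−1)] = 1 − 6×2 / (5×24) = 1 − 12/120 ≈ 0.900

0.900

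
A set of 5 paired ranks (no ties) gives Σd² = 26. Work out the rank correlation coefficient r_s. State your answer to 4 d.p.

-0.3000

ρ = 1 − 6Σd² / [n(n²−1)] = 1 − 6×26 / (5×24)
  = 1 − 156/120 = 1 − 1.30000 ≈ -0.3000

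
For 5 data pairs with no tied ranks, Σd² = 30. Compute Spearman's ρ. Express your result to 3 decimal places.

-0.500

ρ = 1 − 6Σd² / [n(n²−1)] = 1 − 6×30 / (5×24)
  = 1 − 180/120 = 1 − 1.5000 ≈ -0.500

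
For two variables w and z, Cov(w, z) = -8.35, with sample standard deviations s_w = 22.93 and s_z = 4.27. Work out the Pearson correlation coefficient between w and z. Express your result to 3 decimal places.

r = Cov(w,z) / (s_w · s_z) = -8.35 / (22.93 × 4.27)
  = -8.35 / 97.9111 ≈ -0.085

-0.085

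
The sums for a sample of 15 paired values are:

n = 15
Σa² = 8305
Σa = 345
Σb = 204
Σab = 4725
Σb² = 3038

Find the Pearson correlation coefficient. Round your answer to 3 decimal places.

0.106

r = (nΣab − ΣaΣb) / √[(nΣa² − (Σa)²)(nΣb² − (Σb)²)]
Numerator: 15×4725 − 345×204 = 495
Denominator: √[(124575 − 119025)(45570 − 41616)] = √[5550 × 3954] = 4684.5171
r = 495 / 4684.5171 ≈ 0.106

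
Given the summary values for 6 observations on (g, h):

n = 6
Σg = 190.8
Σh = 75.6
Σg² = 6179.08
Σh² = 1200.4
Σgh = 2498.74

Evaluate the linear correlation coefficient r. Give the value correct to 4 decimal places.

0.5691

r = (nΣgh − ΣgΣh) / √[(nΣg² − (Σg)²)(nΣh² − (Σh)²)]
Numerator: 6×2498.74 − 190.8×75.6 = 567.96
Denominator: √[(37074.48 − 36404.64)(7202.4 − 5715.36)] = √[669.84 × 1487.04] = 998.0375
r = 567.96 / 998.0375 ≈ 0.5691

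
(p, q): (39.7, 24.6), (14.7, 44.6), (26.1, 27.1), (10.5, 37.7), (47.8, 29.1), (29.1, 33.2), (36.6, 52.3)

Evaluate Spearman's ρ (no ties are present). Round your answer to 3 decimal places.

-0.393

Rank p: 6, 2, 3, 1, 7, 4, 5
Rank q: 1, 6, 2, 5, 3, 4, 7
d = rank(p) − rank(q): 5, -4, 1, -4, 4, 0, -2; Σd² = 78
ρ = 1 − 6Σd² / [n(n²−1)] = 1 − 6×78 / (7×48) = 1 − 468/336 ≈ -0.393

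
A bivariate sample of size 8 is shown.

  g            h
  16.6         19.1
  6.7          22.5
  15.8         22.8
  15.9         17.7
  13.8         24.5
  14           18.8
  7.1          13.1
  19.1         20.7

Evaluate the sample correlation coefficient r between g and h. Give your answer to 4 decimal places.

0.2685

n = 8, Σg = 109, Σh = 159.2, Σg² = 1624.56, Σh² = 3257.98, Σgh = 2199.16
nΣgh − ΣgΣh = 17593.28 − 17352.8 = 240.48
nΣg² − (Σg)² = 12996.48 − 11881 = 1115.48; nΣh² − (Σh)² = 26063.84 − 25344.64 = 719.2
r = 240.48 / √(1115.48 × 719.2) = 240.48 / 895.6859 ≈ 0.2685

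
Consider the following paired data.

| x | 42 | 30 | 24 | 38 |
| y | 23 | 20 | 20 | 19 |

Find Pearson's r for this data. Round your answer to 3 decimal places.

n = 4, Σx = 134, Σy = 82, Σx² = 4684, Σy² = 1690, Σxy = 2768
nΣxy − ΣxΣy = 11072 − 10988 = 84
nΣx² − (Σx)² = 18736 − 17956 = 780; nΣy² − (Σy)² = 6760 − 6724 = 36
r = 84 / √(780 × 36) = 84 / 167.5709 ≈ 0.501

0.501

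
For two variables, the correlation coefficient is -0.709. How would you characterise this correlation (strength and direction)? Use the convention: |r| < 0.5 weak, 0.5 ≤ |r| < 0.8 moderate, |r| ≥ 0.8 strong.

moderate negative

r = -0.709 < 0 so the relationship is negative.
|r| = 0.709, which falls in the moderate range.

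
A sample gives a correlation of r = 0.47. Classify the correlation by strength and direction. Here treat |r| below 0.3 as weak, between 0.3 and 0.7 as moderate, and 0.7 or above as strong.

moderate positive

r = 0.47 > 0 so the relationship is positive.
|r| = 0.47, which falls in the moderate range.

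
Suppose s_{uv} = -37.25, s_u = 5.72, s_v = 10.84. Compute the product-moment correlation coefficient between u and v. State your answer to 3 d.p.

r = Cov(u,v) / (s_u · s_v) = -37.25 / (5.72 × 10.84)
  = -37.25 / 62.0048 ≈ -0.601

-0.601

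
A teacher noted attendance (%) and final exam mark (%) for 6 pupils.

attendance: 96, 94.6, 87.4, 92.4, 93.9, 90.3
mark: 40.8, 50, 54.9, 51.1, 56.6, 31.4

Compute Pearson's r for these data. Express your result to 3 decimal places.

-0.054

n = 6, Σx = 554.6, Σy = 284.8, Σx² = 51312.98, Σy² = 13979.38, Σxy = 26316.86
nΣxy − ΣxΣy = 157901.16 − 157950.08 = -48.92
nΣx² − (Σx)² = 307877.88 − 307581.16 = 296.72; nΣy² − (Σy)² = 83876.28 − 81111.04 = 2765.24
r = -48.92 / √(296.72 × 2765.24) = -48.92 / 905.8157 ≈ -0.054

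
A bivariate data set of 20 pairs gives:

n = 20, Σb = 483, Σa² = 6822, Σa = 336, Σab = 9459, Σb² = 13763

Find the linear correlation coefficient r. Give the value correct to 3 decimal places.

r = (nΣab − ΣaΣb) / √[(nΣa² − (Σa)²)(nΣb² − (Σb)²)]
Numerator: 20×9459 − 336×483 = 26892
Denominator: √[(136440 − 112896)(275260 − 233289)] = √[23544 × 41971] = 31435.0954
r = 26892 / 31435.0954 ≈ 0.855

0.855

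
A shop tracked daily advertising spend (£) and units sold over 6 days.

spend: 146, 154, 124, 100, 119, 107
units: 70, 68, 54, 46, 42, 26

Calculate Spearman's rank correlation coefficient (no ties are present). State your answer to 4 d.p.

Rank spend: 5, 6, 4, 1, 3, 2
Rank units: 6, 5, 4, 3, 2, 1
d = rank(spend) − rank(units): -1, 1, 0, -2, 1, 1; Σd² = 8
ρ = 1 − 6Σd² / [n(n²−1)] = 1 − 6×8 / (6×35) = 1 − 48/210 ≈ 0.7714

0.7714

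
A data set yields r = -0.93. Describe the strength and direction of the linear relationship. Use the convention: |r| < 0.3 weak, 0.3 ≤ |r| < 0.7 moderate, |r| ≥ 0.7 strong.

r = -0.93 < 0 so the relationship is negative.
|r| = 0.93, which falls in the strong range.

strong negative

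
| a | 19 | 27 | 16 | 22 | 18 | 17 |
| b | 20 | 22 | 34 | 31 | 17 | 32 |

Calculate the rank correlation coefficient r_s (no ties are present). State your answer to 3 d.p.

Rank a: 4, 6, 1, 5, 3, 2
Rank b: 2, 3, 6, 4, 1, 5
d = rank(a) − rank(b): 2, 3, -5, 1, 2, -3; Σd² = 52
ρ = 1 − 6Σd² / [n(n²−1)] = 1 − 6×52 / (6×35) = 1 − 312/210 ≈ -0.486

-0.486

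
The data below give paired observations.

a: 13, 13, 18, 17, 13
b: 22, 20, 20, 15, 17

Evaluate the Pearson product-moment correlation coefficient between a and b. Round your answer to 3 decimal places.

-0.333

n = 5, Σa = 74, Σb = 94, Σa² = 1120, Σb² = 1798, Σab = 1382
nΣab − ΣaΣb = 6910 − 6956 = -46
nΣa² − (Σa)² = 5600 − 5476 = 124; nΣb² − (Σb)² = 8990 − 8836 = 154
r = -46 / √(124 × 154) = -46 / 138.1883 ≈ -0.333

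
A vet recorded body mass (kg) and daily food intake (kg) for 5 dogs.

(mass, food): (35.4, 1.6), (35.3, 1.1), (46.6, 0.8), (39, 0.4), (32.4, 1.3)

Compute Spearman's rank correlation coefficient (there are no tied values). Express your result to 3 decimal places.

Rank mass: 3, 2, 5, 4, 1
Rank food: 5, 3, 2, 1, 4
d = rank(mass) − rank(food): -2, -1, 3, 3, -3; Σd² = 32
ρ = 1 − 6Σd² / [n(n²−1)] = 1 − 6×32 / (5×24) = 1 − 192/120 ≈ -0.600

-0.600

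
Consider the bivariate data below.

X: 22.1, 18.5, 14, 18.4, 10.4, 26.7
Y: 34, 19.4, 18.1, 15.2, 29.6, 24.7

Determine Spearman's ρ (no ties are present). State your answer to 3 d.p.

Rank X: 5, 4, 2, 3, 1, 6
Rank Y: 6, 3, 2, 1, 5, 4
d = rank(X) − rank(Y): -1, 1, 0, 2, -4, 2; Σd² = 26
ρ = 1 − 6Σd² / [n(n²−1)] = 1 − 6×26 / (6×35) = 1 − 156/210 ≈ 0.257

0.257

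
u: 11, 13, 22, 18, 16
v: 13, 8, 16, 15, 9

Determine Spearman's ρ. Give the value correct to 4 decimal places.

Rank u: 1, 2, 5, 4, 3
Rank v: 3, 1, 5, 4, 2
d = rank(u) − rank(v): -2, 1, 0, 0, 1; Σd² = 6
ρ = 1 − 6Σd² / [n(n²−1)] = 1 − 6×6 / (5×24) = 1 − 36/120 ≈ 0.7000

0.7000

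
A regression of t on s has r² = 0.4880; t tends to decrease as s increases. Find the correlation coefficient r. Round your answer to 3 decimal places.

-0.699

|r| = √0.4880 = 0.699
The association is negative, so r = −0.699.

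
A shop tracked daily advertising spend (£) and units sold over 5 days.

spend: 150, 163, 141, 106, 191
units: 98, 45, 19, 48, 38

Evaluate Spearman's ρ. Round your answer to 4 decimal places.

Rank spend: 3, 4, 2, 1, 5
Rank units: 5, 3, 1, 4, 2
d = rank(spend) − rank(units): -2, 1, 1, -3, 3; Σd² = 24
ρ = 1 − 6Σd² / [n(n²−1)] = 1 − 6×24 / (5×24) = 1 − 144/120 ≈ -0.2000

-0.2000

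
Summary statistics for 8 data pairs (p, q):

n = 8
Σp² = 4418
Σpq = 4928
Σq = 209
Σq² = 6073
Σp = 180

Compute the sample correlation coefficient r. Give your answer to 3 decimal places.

0.475

r = (nΣpq − ΣpΣq) / √[(nΣp² − (Σp)²)(nΣq² − (Σq)²)]
Numerator: 8×4928 − 180×209 = 1804
Denominator: √[(35344 − 32400)(48584 − 43681)] = √[2944 × 4903] = 3799.2673
r = 1804 / 3799.2673 ≈ 0.475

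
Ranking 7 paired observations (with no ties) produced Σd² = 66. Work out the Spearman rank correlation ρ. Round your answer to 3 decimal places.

ρ = 1 − 6Σd² / [n(n²−1)] = 1 − 6×66 / (7×48)
  = 1 − 396/336 = 1 − 1.1786 ≈ -0.179

-0.179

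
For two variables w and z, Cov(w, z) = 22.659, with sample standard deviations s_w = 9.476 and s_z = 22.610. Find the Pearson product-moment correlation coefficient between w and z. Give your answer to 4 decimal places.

r = Cov(w,z) / (s_w · s_z) = 22.659 / (9.476 × 22.610)
  = 22.659 / 214.2524 ≈ 0.1058

0.1058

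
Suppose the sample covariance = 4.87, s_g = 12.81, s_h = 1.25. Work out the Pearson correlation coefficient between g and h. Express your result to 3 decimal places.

r = Cov(g,h) / (s_g · s_h) = 4.87 / (12.81 × 1.25)
  = 4.87 / 16.0125 ≈ 0.304

0.304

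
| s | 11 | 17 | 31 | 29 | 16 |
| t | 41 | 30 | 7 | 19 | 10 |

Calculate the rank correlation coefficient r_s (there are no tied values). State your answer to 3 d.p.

-0.700

Rank s: 1, 3, 5, 4, 2
Rank t: 5, 4, 1, 3, 2
d = rank(s) − rank(t): -4, -1, 4, 1, 0; Σd² = 34
ρ = 1 − 6Σd² / [n(n²−1)] = 1 − 6×34 / (5×24) = 1 − 204/120 ≈ -0.700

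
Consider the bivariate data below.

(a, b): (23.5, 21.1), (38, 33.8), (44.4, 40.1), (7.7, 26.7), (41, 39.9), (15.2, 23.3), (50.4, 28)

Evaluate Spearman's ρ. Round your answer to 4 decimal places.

0.6429

Rank a: 3, 4, 6, 1, 5, 2, 7
Rank b: 1, 5, 7, 3, 6, 2, 4
d = rank(a) − rank(b): 2, -1, -1, -2, -1, 0, 3; Σd² = 20
ρ = 1 − 6Σd² / [n(n²−1)] = 1 − 6×20 / (7×48) = 1 − 120/336 ≈ 0.6429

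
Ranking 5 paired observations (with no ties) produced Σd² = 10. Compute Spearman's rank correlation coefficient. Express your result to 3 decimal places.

ρ = 1 − 6Σd² / [n(n²−1)] = 1 − 6×10 / (5×24)
  = 1 − 60/120 = 1 − 0.5000 ≈ 0.500

0.500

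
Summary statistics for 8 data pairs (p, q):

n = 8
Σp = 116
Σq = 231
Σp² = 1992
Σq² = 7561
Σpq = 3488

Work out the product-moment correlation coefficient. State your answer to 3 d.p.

0.264

r = (nΣpq − ΣpΣq) / √[(nΣp² − (Σp)²)(nΣq² − (Σq)²)]
Numerator: 8×3488 − 116×231 = 1108
Denominator: √[(15936 − 13456)(60488 − 53361)] = √[2480 × 7127] = 4204.1598
r = 1108 / 4204.1598 ≈ 0.264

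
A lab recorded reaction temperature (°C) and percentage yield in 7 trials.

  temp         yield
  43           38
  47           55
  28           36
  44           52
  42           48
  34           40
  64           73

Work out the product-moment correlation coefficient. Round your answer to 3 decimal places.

n = 7, Σx = 302, Σy = 342, Σx² = 13794, Σy² = 17702, Σxy = 15563
nΣxy − ΣxΣy = 108941 − 103284 = 5657
nΣx² − (Σx)² = 96558 − 91204 = 5354; nΣy² − (Σy)² = 123914 − 116964 = 6950
r = 5657 / √(5354 × 6950) = 5657 / 6100.0246 ≈ 0.927

0.927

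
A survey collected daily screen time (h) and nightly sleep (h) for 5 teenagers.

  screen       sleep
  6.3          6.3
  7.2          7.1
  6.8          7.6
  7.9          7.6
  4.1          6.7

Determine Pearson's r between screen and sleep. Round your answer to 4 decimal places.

n = 5, Σx = 32.3, Σy = 35.3, Σx² = 216.99, Σy² = 250.51, Σxy = 230
nΣxy − ΣxΣy = 1150 − 1140.19 = 9.81
nΣx² − (Σx)² = 1084.95 − 1043.29 = 41.66; nΣy² − (Σy)² = 1252.55 − 1246.09 = 6.46
r = 9.81 / √(41.66 × 6.46) = 9.81 / 16.4050 ≈ 0.5980

0.5980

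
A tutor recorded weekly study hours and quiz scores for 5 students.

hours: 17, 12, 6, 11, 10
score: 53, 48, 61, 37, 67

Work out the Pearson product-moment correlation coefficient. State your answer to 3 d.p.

n = 5, Σx = 56, Σy = 266, Σx² = 690, Σy² = 14692, Σxy = 2920
nΣxy − ΣxΣy = 14600 − 14896 = -296
nΣx² − (Σx)² = 3450 − 3136 = 314; nΣy² − (Σy)² = 73460 − 70756 = 2704
r = -296 / √(314 × 2704) = -296 / 921.4423 ≈ -0.321

-0.321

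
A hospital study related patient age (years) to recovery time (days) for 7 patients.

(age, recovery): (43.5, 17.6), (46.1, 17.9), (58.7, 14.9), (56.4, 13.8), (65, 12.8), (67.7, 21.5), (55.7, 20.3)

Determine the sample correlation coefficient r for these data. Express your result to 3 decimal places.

-0.054

n = 7, Σx = 393.1, Σy = 118.8, Σx² = 22554.89, Σy² = 2080.8, Σxy = 6662
nΣxy − ΣxΣy = 46634 − 46700.28 = -66.28
nΣx² − (Σx)² = 157884.23 − 154527.61 = 3356.62; nΣy² − (Σy)² = 14565.6 − 14113.44 = 452.16
r = -66.28 / √(3356.62 × 452.16) = -66.28 / 1231.9616 ≈ -0.054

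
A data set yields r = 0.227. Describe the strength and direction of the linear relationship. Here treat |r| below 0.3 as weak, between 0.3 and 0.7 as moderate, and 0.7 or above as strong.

r = 0.227 > 0 so the relationship is positive.
|r| = 0.227, which falls in the weak range.

weak positive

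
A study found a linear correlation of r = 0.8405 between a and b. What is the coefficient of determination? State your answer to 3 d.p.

r² = (0.8405)² = 0.706

0.706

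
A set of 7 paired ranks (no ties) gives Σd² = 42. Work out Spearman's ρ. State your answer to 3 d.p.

ρ = 1 − 6Σd² / [n(n²−1)] = 1 − 6×42 / (7×48)
  = 1 − 252/336 = 1 − 0.7500 ≈ 0.250

0.250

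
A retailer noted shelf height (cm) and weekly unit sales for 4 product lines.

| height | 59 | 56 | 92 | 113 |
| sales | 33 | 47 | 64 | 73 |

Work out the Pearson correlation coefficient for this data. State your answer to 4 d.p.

0.9271

n = 4, Σx = 320, Σy = 217, Σx² = 27850, Σy² = 12723, Σxy = 18716
nΣxy − ΣxΣy = 74864 − 69440 = 5424
nΣx² − (Σx)² = 111400 − 102400 = 9000; nΣy² − (Σy)² = 50892 − 47089 = 3803
r = 5424 / √(9000 × 3803) = 5424 / 5850.3846 ≈ 0.9271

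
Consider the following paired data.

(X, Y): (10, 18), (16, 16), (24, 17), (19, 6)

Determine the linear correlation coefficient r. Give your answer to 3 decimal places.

n = 4, ΣX = 69, ΣY = 57, ΣX² = 1293, ΣY² = 905, ΣXY = 958
nΣXY − ΣXΣY = 3832 − 3933 = -101
nΣX² − (ΣX)² = 5172 − 4761 = 411; nΣY² − (ΣY)² = 3620 − 3249 = 371
r = -101 / √(411 × 371) = -101 / 390.4882 ≈ -0.259

-0.259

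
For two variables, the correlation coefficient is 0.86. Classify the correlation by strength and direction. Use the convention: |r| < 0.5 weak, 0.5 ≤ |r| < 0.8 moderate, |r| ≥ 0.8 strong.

strong positive

r = 0.86 > 0 so the relationship is positive.
|r| = 0.86, which falls in the strong range.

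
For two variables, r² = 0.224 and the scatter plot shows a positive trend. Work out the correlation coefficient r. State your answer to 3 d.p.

0.473

|r| = √0.224 = 0.473
The association is positive, so r = 0.473.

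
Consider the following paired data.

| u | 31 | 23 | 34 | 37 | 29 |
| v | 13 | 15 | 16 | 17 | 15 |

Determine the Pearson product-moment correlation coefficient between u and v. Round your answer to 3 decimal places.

n = 5, Σu = 154, Σv = 76, Σu² = 4856, Σv² = 1164, Σuv = 2356
nΣuv − ΣuΣv = 11780 − 11704 = 76
nΣu² − (Σu)² = 24280 − 23716 = 564; nΣv² − (Σv)² = 5820 − 5776 = 44
r = 76 / √(564 × 44) = 76 / 157.5309 ≈ 0.482

0.482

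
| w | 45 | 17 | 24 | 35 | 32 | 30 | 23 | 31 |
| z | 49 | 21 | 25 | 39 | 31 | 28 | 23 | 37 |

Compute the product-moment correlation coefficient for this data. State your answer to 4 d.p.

0.9545

n = 8, Σw = 237, Σz = 253, Σw² = 7529, Σz² = 8631, Σwz = 8035
nΣwz − ΣwΣz = 64280 − 59961 = 4319
nΣw² − (Σw)² = 60232 − 56169 = 4063; nΣz² − (Σz)² = 69048 − 64009 = 5039
r = 4319 / √(4063 × 5039) = 4319 / 4524.7604 ≈ 0.9545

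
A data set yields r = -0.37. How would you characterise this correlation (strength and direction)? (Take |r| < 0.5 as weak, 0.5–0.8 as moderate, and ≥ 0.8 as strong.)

r = -0.37 < 0 so the relationship is negative.
|r| = 0.37, which falls in the weak range.

weak negative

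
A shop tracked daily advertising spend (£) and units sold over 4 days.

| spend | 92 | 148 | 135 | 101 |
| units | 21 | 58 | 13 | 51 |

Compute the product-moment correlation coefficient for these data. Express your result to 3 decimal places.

0.228

n = 4, Σx = 476, Σy = 143, Σx² = 58794, Σy² = 6575, Σxy = 17422
nΣxy − ΣxΣy = 69688 − 68068 = 1620
nΣx² − (Σx)² = 235176 − 226576 = 8600; nΣy² − (Σy)² = 26300 − 20449 = 5851
r = 1620 / √(8600 × 5851) = 1620 / 7093.5605 ≈ 0.228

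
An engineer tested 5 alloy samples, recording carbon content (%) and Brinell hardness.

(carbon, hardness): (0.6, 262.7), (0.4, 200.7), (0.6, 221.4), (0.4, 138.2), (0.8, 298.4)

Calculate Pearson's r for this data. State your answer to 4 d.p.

n = 5, Σx = 2.8, Σy = 1121.4, Σx² = 1.68, Σy² = 266451.54, Σxy = 664.74
nΣxy − ΣxΣy = 3323.7 − 3139.92 = 183.78
nΣx² − (Σx)² = 8.4 − 7.84 = 0.56; nΣy² − (Σy)² = 1332257.7 − 1257537.96 = 74719.74
r = 183.78 / √(0.56 × 74719.74) = 183.78 / 204.5557 ≈ 0.8984

0.8984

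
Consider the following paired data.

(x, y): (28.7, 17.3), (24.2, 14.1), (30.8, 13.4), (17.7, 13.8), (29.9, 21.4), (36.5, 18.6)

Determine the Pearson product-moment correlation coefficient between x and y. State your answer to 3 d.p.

n = 6, Σx = 167.8, Σy = 98.6, Σx² = 4897.52, Σy² = 1672.02, Σxy = 2813.47
nΣxy − ΣxΣy = 16880.82 − 16545.08 = 335.74
nΣx² − (Σx)² = 29385.12 − 28156.84 = 1228.28; nΣy² − (Σy)² = 10032.12 − 9721.96 = 310.16
r = 335.74 / √(1228.28 × 310.16) = 335.74 / 617.2223 ≈ 0.544

0.544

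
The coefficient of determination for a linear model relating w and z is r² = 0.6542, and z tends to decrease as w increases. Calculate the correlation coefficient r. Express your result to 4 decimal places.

|r| = √0.6542 = 0.8088
The association is negative, so r = −0.8088.

-0.8088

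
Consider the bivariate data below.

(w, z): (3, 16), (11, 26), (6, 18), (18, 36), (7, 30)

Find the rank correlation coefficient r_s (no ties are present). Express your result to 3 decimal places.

Rank w: 1, 4, 2, 5, 3
Rank z: 1, 3, 2, 5, 4
d = rank(w) − rank(z): 0, 1, 0, 0, -1; Σd² = 2
ρ = 1 − 6Σd² / [n(n²−1)] = 1 − 6×2 / (5×24) = 1 − 12/120 ≈ 0.900

0.900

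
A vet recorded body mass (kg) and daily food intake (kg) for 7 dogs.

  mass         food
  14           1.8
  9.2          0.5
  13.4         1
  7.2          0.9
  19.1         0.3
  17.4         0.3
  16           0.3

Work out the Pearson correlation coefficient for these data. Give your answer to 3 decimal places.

n = 7, Σx = 96.3, Σy = 5.1, Σx² = 1435.61, Σy² = 5.57, Σxy = 65.43
nΣxy − ΣxΣy = 458.01 − 491.13 = -33.12
nΣx² − (Σx)² = 10049.27 − 9273.69 = 775.58; nΣy² − (Σy)² = 38.99 − 26.01 = 12.98
r = -33.12 / √(775.58 × 12.98) = -33.12 / 100.3346 ≈ -0.330

-0.330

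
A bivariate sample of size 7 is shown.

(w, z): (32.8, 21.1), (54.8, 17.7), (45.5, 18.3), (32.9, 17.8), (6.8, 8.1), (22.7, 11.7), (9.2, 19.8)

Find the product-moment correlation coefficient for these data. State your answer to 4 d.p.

n = 7, Σw = 204.7, Σz = 114.5, Σw² = 7877.71, Σz² = 2004.77, Σwz = 3583.14
nΣwz − ΣwΣz = 25081.98 − 23438.15 = 1643.83
nΣw² − (Σw)² = 55143.97 − 41902.09 = 13241.88; nΣz² − (Σz)² = 14033.39 − 13110.25 = 923.14
r = 1643.83 / √(13241.88 × 923.14) = 1643.83 / 3496.2993 ≈ 0.4702

0.4702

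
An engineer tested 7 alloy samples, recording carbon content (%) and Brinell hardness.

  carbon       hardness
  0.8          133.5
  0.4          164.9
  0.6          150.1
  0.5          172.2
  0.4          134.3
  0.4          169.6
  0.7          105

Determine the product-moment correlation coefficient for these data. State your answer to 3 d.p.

-0.630

n = 7, Σx = 3.8, Σy = 1029.6, Σx² = 2.22, Σy² = 155022.76, Σxy = 543.98
nΣxy − ΣxΣy = 3807.86 − 3912.48 = -104.62
nΣx² − (Σx)² = 15.54 − 14.44 = 1.1; nΣy² − (Σy)² = 1085159.32 − 1060076.16 = 25083.16
r = -104.62 / √(1.1 × 25083.16) = -104.62 / 166.1068 ≈ -0.630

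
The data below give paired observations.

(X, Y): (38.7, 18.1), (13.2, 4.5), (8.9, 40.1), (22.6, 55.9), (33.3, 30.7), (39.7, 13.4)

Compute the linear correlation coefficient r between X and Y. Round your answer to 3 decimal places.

-0.246

n = 6, ΣX = 156.4, ΣY = 162.7, ΣX² = 4946.88, ΣY² = 6202.73, ΣXY = 3934.39
nΣXY − ΣXΣY = 23606.34 − 25446.28 = -1839.94
nΣX² − (ΣX)² = 29681.28 − 24460.96 = 5220.32; nΣY² − (ΣY)² = 37216.38 − 26471.29 = 10745.09
r = -1839.94 / √(5220.32 × 10745.09) = -1839.94 / 7489.5132 ≈ -0.246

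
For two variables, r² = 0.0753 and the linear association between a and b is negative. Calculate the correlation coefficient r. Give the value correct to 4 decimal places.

-0.2744

|r| = √0.0753 = 0.2744
The association is negative, so r = −0.2744.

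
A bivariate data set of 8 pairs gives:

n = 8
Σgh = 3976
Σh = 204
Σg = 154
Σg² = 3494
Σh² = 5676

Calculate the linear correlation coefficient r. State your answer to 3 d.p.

0.098

r = (nΣgh − ΣgΣh) / √[(nΣg² − (Σg)²)(nΣh² − (Σh)²)]
Numerator: 8×3976 − 154×204 = 392
Denominator: √[(27952 − 23716)(45408 − 41616)] = √[4236 × 3792] = 4007.8563
r = 392 / 4007.8563 ≈ 0.098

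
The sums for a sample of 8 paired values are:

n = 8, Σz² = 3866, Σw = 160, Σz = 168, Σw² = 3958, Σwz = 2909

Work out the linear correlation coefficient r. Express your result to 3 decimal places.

-0.891

r = (nΣwz − ΣwΣz) / √[(nΣw² − (Σw)²)(nΣz² − (Σz)²)]
Numerator: 8×2909 − 160×168 = -3608
Denominator: √[(31664 − 25600)(30928 − 28224)] = √[6064 × 2704] = 4049.3278
r = -3608 / 4049.3278 ≈ -0.891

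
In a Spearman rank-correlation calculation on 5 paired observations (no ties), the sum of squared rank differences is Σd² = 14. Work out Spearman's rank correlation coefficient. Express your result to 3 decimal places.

0.300

ρ = 1 − 6Σd² / [n(n²−1)] = 1 − 6×14 / (5×24)
  = 1 − 84/120 = 1 − 0.7000 ≈ 0.300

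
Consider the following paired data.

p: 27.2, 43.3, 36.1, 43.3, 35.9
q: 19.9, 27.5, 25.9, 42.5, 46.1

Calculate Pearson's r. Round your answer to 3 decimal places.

n = 5, Σp = 185.8, Σq = 161.9, Σp² = 7081.64, Σq² = 5754.53, Σpq = 6162.26
nΣpq − ΣpΣq = 30811.3 − 30081.02 = 730.28
nΣp² − (Σp)² = 35408.2 − 34521.64 = 886.56; nΣq² − (Σq)² = 28772.65 − 26211.61 = 2561.04
r = 730.28 / √(886.56 × 2561.04) = 730.28 / 1506.8230 ≈ 0.485

0.485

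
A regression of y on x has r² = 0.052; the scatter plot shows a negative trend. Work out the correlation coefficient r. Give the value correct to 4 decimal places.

-0.2280

|r| = √0.052 = 0.2280
The association is negative, so r = −0.2280.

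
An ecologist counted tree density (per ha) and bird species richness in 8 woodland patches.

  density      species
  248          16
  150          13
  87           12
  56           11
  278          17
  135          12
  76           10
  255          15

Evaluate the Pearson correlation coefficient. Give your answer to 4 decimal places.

0.9620

n = 8, Σx = 1285, Σy = 106, Σx² = 261019, Σy² = 1448, Σxy = 18509
nΣxy − ΣxΣy = 148072 − 136210 = 11862
nΣx² − (Σx)² = 2088152 − 1651225 = 436927; nΣy² − (Σy)² = 11584 − 11236 = 348
r = 11862 / √(436927 × 348) = 11862 / 12330.8798 ≈ 0.9620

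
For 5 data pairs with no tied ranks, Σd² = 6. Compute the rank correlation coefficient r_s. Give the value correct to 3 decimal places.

0.700

ρ = 1 − 6Σd² / [n(n²−1)] = 1 − 6×6 / (5×24)
  = 1 − 36/120 = 1 − 0.3000 ≈ 0.700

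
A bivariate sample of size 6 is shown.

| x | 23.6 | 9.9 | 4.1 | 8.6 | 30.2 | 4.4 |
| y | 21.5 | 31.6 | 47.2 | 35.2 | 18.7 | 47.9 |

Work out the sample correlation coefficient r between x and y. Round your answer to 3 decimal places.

n = 6, Σx = 80.8, Σy = 202.1, Σx² = 1677.14, Σy² = 7571.79, Σxy = 2091.98
nΣxy − ΣxΣy = 12551.88 − 16329.68 = -3777.8
nΣx² − (Σx)² = 10062.84 − 6528.64 = 3534.2; nΣy² − (Σy)² = 45430.74 − 40844.41 = 4586.33
r = -3777.8 / √(3534.2 × 4586.33) = -3777.8 / 4026.0412 ≈ -0.938

-0.938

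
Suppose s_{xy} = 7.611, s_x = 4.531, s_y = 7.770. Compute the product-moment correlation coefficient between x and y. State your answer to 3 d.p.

r = Cov(x,y) / (s_x · s_y) = 7.611 / (4.531 × 7.770)
  = 7.611 / 35.2059 ≈ 0.216

0.216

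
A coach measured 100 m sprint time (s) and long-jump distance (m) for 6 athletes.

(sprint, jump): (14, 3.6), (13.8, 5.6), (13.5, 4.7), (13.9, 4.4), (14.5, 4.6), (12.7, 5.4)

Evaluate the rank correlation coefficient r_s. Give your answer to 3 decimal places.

-0.657

Rank sprint: 5, 3, 2, 4, 6, 1
Rank jump: 1, 6, 4, 2, 3, 5
d = rank(sprint) − rank(jump): 4, -3, -2, 2, 3, -4; Σd² = 58
ρ = 1 − 6Σd² / [n(n²−1)] = 1 − 6×58 / (6×35) = 1 − 348/210 ≈ -0.657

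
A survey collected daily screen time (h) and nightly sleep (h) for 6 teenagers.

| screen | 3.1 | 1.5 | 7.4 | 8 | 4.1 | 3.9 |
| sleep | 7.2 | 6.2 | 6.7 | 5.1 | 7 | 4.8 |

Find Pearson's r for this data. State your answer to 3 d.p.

n = 6, Σx = 28, Σy = 37, Σx² = 162.64, Σy² = 233.22, Σxy = 169.42
nΣxy − ΣxΣy = 1016.52 − 1036 = -19.48
nΣx² − (Σx)² = 975.84 − 784 = 191.84; nΣy² − (Σy)² = 1399.32 − 1369 = 30.32
r = -19.48 / √(191.84 × 30.32) = -19.48 / 76.2666 ≈ -0.255

-0.255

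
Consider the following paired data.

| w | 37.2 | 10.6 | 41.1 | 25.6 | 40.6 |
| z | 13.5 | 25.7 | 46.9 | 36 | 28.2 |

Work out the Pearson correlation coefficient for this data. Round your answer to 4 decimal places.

0.1647

n = 5, Σw = 155.1, Σz = 150.3, Σw² = 5489.13, Σz² = 5133.59, Σwz = 4768.73
nΣwz − ΣwΣz = 23843.65 − 23311.53 = 532.12
nΣw² − (Σw)² = 27445.65 − 24056.01 = 3389.64; nΣz² − (Σz)² = 25667.95 − 22590.09 = 3077.86
r = 532.12 / √(3389.64 × 3077.86) = 532.12 / 3229.9903 ≈ 0.1647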